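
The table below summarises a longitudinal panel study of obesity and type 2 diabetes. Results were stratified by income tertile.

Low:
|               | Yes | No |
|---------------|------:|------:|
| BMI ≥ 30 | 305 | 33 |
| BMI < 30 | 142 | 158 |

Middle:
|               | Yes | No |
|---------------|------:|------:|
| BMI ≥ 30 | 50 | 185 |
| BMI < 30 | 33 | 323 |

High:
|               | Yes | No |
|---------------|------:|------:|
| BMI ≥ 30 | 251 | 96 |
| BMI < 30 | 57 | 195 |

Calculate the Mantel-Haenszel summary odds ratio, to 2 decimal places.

OR_MH = Σ(aᵢdᵢ/nᵢ) / Σ(bᵢcᵢ/nᵢ), where nᵢ is the stratum total.
Stratum 1 (Low): n = 638; a·d/n = 305·158/638 = 75.5329; b·c/n = 33·142/638 = 7.3448
Stratum 2 (Middle): n = 591; a·d/n = 50·323/591 = 27.3266; b·c/n = 185·33/591 = 10.3299
Stratum 3 (High): n = 599; a·d/n = 251·195/599 = 81.7112; b·c/n = 96·57/599 = 9.1352
OR_MH = (75.5329 + 27.3266 + 81.7112) / (7.3448 + 10.3299 + 9.1352) = 184.5707 / 26.8100 = 6.88440

6.88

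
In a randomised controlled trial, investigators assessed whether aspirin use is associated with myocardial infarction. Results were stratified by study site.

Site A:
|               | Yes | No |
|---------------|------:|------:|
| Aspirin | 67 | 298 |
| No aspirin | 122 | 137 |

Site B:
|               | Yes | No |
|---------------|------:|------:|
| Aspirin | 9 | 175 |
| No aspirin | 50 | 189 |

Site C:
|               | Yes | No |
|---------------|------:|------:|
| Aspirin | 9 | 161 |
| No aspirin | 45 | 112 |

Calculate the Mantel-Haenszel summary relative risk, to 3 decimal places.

RR_MH = Σ(aᵢ·n₀ᵢ/nᵢ) / Σ(cᵢ·n₁ᵢ/nᵢ), with n₁ᵢ = aᵢ+bᵢ (exposed), n₀ᵢ = cᵢ+dᵢ (unexposed), nᵢ = n₁ᵢ+n₀ᵢ.
Stratum 1 (Site A): n₁ = 365, n₀ = 259, n = 624; a·n₀/n = 67·259/624 = 27.8093; c·n₁/n = 122·365/624 = 71.3622
Stratum 2 (Site B): n₁ = 184, n₀ = 239, n = 423; a·n₀/n = 9·239/423 = 5.0851; c·n₁/n = 50·184/423 = 21.7494
Stratum 3 (Site C): n₁ = 170, n₀ = 157, n = 327; a·n₀/n = 9·157/327 = 4.3211; c·n₁/n = 45·170/327 = 23.3945
RR_MH = (27.8093 + 5.0851 + 4.3211) / (71.3622 + 21.7494 + 23.3945) = 37.2155 / 116.5061 = 0.31943

0.319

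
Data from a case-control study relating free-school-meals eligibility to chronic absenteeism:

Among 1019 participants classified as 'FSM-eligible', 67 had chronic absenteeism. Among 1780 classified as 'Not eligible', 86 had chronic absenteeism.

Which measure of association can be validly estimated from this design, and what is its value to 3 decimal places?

1.386

From the description: a = 67, b = 952, c = 86, d = 1694.
This is a case-control study: participants were sampled on outcome status, so risks in the source population cannot be estimated directly — relative risk is not valid here. The odds ratio is the appropriate measure.
OR = (a·d)/(b·c) = (67 × 1694) / (952 × 86) = 113498 / 81872 = 1.38629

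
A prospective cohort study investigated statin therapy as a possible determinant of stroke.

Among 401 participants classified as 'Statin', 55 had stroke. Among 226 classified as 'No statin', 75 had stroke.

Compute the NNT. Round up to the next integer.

6

Risk in treated group = 55/401 = 0.13716; risk in control = 75/226 = 0.33186.
Absolute risk reduction = 0.33186 − 0.13716 = 0.19470
NNT = 1 / ARR = 1 / 0.19470 = 5.136 → round up → 6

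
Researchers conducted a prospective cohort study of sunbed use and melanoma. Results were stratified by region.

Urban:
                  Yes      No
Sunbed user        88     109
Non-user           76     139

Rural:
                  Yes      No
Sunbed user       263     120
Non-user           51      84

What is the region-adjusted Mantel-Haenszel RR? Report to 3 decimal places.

RR_MH = Σ(aᵢ·n₀ᵢ/nᵢ) / Σ(cᵢ·n₁ᵢ/nᵢ), with n₁ᵢ = aᵢ+bᵢ (exposed), n₀ᵢ = cᵢ+dᵢ (unexposed), nᵢ = n₁ᵢ+n₀ᵢ.
Stratum 1 (Urban): n₁ = 197, n₀ = 215, n = 412; a·n₀/n = 88·215/412 = 45.9223; c·n₁/n = 76·197/412 = 36.3398
Stratum 2 (Rural): n₁ = 383, n₀ = 135, n = 518; a·n₀/n = 263·135/518 = 68.5425; c·n₁/n = 51·383/518 = 37.7085
RR_MH = (45.9223 + 68.5425) / (36.3398 + 37.7085) = 114.4648 / 74.0483 = 1.54581

1.546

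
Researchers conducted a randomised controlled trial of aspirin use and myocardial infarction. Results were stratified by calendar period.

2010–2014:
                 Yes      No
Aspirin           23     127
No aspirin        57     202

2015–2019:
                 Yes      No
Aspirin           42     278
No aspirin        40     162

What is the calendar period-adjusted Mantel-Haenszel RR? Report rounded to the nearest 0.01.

0.68

RR_MH = Σ(aᵢ·n₀ᵢ/nᵢ) / Σ(cᵢ·n₁ᵢ/nᵢ), with n₁ᵢ = aᵢ+bᵢ (exposed), n₀ᵢ = cᵢ+dᵢ (unexposed), nᵢ = n₁ᵢ+n₀ᵢ.
Stratum 1 (2010–2014): n₁ = 150, n₀ = 259, n = 409; a·n₀/n = 23·259/409 = 14.5648; c·n₁/n = 57·150/409 = 20.9046
Stratum 2 (2015–2019): n₁ = 320, n₀ = 202, n = 522; a·n₀/n = 42·202/522 = 16.2529; c·n₁/n = 40·320/522 = 24.5211
RR_MH = (14.5648 + 16.2529) / (20.9046 + 24.5211) = 30.8177 / 45.4257 = 0.67842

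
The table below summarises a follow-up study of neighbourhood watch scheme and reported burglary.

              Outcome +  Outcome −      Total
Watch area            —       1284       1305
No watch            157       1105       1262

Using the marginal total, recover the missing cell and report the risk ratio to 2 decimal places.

The missing cell is in the exposed row: 1305 − 1284 = 21.
So a = 21, b = 1284, c = 157, d = 1105.
RR = [a/(a+b)] / [c/(c+d)] = (21/1305) / (157/1262) = 0.01609/0.12441 = 0.12935

0.13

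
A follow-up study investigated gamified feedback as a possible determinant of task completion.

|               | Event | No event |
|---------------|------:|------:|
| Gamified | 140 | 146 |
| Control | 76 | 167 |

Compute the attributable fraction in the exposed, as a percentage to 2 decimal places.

36.11

Cells: a = 140, b = 146, c = 76, d = 167.
Risk in exposed = 140/286 = 0.48951; risk in unexposed = 76/243 = 0.31276.
RR = 0.48951/0.31276 = 1.56515
AR% = (RR − 1)/RR × 100 = (1.56515 − 1)/1.56515 × 100 = 36.1082%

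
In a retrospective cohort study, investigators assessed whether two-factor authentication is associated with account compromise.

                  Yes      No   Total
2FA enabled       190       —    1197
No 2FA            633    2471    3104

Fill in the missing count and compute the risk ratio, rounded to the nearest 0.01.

The missing cell is in the exposed row: 1197 − 190 = 1007.
So a = 190, b = 1007, c = 633, d = 2471.
RR = [a/(a+b)] / [c/(c+d)] = (190/1197) / (633/3104) = 0.15873/0.20393 = 0.77835

0.78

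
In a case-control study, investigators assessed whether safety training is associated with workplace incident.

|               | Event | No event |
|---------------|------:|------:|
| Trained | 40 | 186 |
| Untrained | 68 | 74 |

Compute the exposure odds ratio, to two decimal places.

0.23

Cells: a = 40, b = 186, c = 68, d = 74.
OR = (a·d)/(b·c) = (40 × 74) / (186 × 68) = 2960 / 12648 = 0.23403
Exposure is associated with lower odds of workplace incident (OR = 0.23 < 1).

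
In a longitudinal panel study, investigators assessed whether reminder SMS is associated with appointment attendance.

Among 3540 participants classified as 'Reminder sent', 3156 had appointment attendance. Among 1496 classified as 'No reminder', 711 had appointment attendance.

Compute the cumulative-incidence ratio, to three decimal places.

1.876

From the description: a = 3156, b = 384, c = 711, d = 785.
Risk in exposed = 3156/3540 = 0.89153; risk in unexposed = 711/1496 = 0.47527.
RR = 0.89153 / 0.47527 = 1.87584
The risk among the exposed is 1.88 times that among the unexposed.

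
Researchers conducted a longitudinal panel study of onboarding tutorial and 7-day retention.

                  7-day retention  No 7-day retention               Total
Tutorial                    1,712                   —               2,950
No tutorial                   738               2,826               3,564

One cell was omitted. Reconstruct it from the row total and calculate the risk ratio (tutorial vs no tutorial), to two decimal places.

The missing cell is in the exposed row: 2950 − 1712 = 1238.
So a = 1712, b = 1238, c = 738, d = 2826.
RR = [a/(a+b)] / [c/(c+d)] = (1712/2950) / (738/3564) = 0.58034/0.20707 = 2.80261

2.80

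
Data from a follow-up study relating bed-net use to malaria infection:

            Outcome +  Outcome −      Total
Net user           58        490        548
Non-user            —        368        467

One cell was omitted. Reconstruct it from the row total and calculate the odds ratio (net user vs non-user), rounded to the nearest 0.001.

The missing cell is in the unexposed row: 467 − 368 = 99.
So a = 58, b = 490, c = 99, d = 368.
OR = (a·d)/(b·c) = (58 × 368) / (490 × 99) = 21344 / 48510 = 0.43999

0.440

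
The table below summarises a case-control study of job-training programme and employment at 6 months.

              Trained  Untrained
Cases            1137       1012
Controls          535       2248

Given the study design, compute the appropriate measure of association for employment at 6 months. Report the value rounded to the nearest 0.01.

4.72

Reading the table with exposure as columns: a = 1137 (Trained, case), b = 535 (Trained, non-case), c = 1012 (Untrained, case), d = 2248.
This is a case-control study: participants were sampled on outcome status, so risks in the source population cannot be estimated directly — relative risk is not valid here. The odds ratio is the appropriate measure.
OR = (a·d)/(b·c) = (1137 × 2248) / (535 × 1012) = 2555976 / 541420 = 4.72087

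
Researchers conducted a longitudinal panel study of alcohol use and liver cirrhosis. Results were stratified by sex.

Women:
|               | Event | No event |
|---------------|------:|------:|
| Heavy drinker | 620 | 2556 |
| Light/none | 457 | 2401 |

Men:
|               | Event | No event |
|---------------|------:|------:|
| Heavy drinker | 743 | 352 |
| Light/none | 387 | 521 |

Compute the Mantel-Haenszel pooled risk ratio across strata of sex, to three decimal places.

RR_MH = Σ(aᵢ·n₀ᵢ/nᵢ) / Σ(cᵢ·n₁ᵢ/nᵢ), with n₁ᵢ = aᵢ+bᵢ (exposed), n₀ᵢ = cᵢ+dᵢ (unexposed), nᵢ = n₁ᵢ+n₀ᵢ.
Stratum 1 (Women): n₁ = 3176, n₀ = 2858, n = 6034; a·n₀/n = 620·2858/6034 = 293.6626; c·n₁/n = 457·3176/6034 = 240.5423
Stratum 2 (Men): n₁ = 1095, n₀ = 908, n = 2003; a·n₀/n = 743·908/2003 = 336.8168; c·n₁/n = 387·1095/2003 = 211.5652
RR_MH = (293.6626 + 336.8168) / (240.5423 + 211.5652) = 630.4794 / 452.1074 = 1.39453

1.395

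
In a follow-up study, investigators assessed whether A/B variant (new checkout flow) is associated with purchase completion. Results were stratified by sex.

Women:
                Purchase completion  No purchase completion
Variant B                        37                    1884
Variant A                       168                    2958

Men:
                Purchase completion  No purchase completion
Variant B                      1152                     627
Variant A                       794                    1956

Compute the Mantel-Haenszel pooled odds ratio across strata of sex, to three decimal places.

3.008

OR_MH = Σ(aᵢdᵢ/nᵢ) / Σ(bᵢcᵢ/nᵢ), where nᵢ is the stratum total.
Stratum 1 (Women): n = 5047; a·d/n = 37·2958/5047 = 21.6854; b·c/n = 1884·168/5047 = 62.7129
Stratum 2 (Men): n = 4529; a·d/n = 1152·1956/4529 = 497.5297; b·c/n = 627·794/4529 = 109.9223
OR_MH = (21.6854 + 497.5297) / (62.7129 + 109.9223) = 519.2151 / 172.6352 = 3.00759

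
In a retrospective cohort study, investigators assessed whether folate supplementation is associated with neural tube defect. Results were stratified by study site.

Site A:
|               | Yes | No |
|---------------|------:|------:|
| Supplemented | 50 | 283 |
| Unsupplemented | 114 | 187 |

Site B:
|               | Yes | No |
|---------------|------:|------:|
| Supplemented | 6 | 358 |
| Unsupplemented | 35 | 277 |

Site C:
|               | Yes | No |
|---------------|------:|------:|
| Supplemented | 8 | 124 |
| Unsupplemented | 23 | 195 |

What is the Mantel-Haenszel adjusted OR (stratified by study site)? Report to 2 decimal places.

OR_MH = Σ(aᵢdᵢ/nᵢ) / Σ(bᵢcᵢ/nᵢ), where nᵢ is the stratum total.
Stratum 1 (Site A): n = 634; a·d/n = 50·187/634 = 14.7476; b·c/n = 283·114/634 = 50.8864
Stratum 2 (Site B): n = 676; a·d/n = 6·277/676 = 2.4586; b·c/n = 358·35/676 = 18.5355
Stratum 3 (Site C): n = 350; a·d/n = 8·195/350 = 4.4571; b·c/n = 124·23/350 = 8.1486
OR_MH = (14.7476 + 2.4586 + 4.4571) / (50.8864 + 18.5355 + 8.1486) = 21.6634 / 77.5705 = 0.27927

0.28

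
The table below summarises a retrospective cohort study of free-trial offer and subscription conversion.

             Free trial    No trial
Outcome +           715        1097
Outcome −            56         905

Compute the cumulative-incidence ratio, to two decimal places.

1.69

Reading the table with exposure as columns: a = 715 (Free trial, case), b = 56 (Free trial, non-case), c = 1097 (No trial, case), d = 905.
Risk in exposed = 715/771 = 0.92737; risk in unexposed = 1097/2002 = 0.54795.
RR = 0.92737 / 0.54795 = 1.69242
The risk among the exposed is 1.69 times that among the unexposed.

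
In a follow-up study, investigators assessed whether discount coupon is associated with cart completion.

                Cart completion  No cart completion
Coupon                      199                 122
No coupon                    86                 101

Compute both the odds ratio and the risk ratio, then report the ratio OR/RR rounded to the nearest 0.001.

1.421

Cells: a = 199, b = 122, c = 86, d = 101.
OR = (199·101)/(122·86) = 20099/10492 = 1.91565
Risk in exposed = 199/321 = 0.61994; risk in unexposed = 86/187 = 0.45989; RR = 1.34800
OR/RR = 1.91565 / 1.34800 = 1.42110
The outcome is not rare, so the OR lies further from 1 than the RR.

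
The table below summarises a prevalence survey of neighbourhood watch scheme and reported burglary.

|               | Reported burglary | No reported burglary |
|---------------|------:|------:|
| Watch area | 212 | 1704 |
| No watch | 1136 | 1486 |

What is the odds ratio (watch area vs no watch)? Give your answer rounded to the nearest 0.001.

0.163

Cells: a = 212, b = 1704, c = 1136, d = 1486.
OR = (a·d)/(b·c) = (212 × 1486) / (1704 × 1136) = 315032 / 1935744 = 0.16274
Exposure is associated with lower odds of reported burglary (OR = 0.16 < 1).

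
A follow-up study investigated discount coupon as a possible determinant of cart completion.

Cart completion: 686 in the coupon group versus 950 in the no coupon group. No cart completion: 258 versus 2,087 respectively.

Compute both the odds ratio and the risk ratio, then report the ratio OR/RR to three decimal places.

2.514

From the description: a = 686, b = 258, c = 950, d = 2087.
OR = (686·2087)/(258·950) = 1431682/245100 = 5.84122
Risk in exposed = 686/944 = 0.72669; risk in unexposed = 950/3037 = 0.31281; RR = 2.32313
OR/RR = 5.84122 / 2.32313 = 2.51437
The outcome is not rare, so the OR lies further from 1 than the RR.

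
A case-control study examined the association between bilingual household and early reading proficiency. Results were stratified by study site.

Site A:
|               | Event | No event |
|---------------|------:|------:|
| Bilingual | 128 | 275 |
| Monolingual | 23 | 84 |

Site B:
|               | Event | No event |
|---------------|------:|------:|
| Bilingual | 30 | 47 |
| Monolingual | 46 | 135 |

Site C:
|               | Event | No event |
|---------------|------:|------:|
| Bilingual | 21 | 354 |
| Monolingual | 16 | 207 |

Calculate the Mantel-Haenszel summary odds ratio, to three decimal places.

OR_MH = Σ(aᵢdᵢ/nᵢ) / Σ(bᵢcᵢ/nᵢ), where nᵢ is the stratum total.
Stratum 1 (Site A): n = 510; a·d/n = 128·84/510 = 21.0824; b·c/n = 275·23/510 = 12.4020
Stratum 2 (Site B): n = 258; a·d/n = 30·135/258 = 15.6977; b·c/n = 47·46/258 = 8.3798
Stratum 3 (Site C): n = 598; a·d/n = 21·207/598 = 7.2692; b·c/n = 354·16/598 = 9.4716
OR_MH = (21.0824 + 15.6977 + 7.2692) / (12.4020 + 8.3798 + 9.4716) = 44.0493 / 30.2534 = 1.45601

1.456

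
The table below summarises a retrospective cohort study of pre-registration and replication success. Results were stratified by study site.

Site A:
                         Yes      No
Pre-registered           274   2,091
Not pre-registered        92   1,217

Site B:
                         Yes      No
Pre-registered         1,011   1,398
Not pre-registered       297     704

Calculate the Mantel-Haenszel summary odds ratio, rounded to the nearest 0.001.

OR_MH = Σ(aᵢdᵢ/nᵢ) / Σ(bᵢcᵢ/nᵢ), where nᵢ is the stratum total.
Stratum 1 (Site A): n = 3674; a·d/n = 274·1217/3674 = 90.7616; b·c/n = 2091·92/3674 = 52.3604
Stratum 2 (Site B): n = 3410; a·d/n = 1011·704/3410 = 208.7226; b·c/n = 1398·297/3410 = 121.7613
OR_MH = (90.7616 + 208.7226) / (52.3604 + 121.7613) = 299.4841 / 174.1217 = 1.71997

1.720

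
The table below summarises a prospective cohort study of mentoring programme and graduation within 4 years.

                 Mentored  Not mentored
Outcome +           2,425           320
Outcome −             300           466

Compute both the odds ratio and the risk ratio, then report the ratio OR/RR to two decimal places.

Reading the table with exposure as columns: a = 2425 (Mentored, case), b = 300 (Mentored, non-case), c = 320 (Not mentored, case), d = 466.
OR = (2425·466)/(300·320) = 1130050/96000 = 11.77135
Risk in exposed = 2425/2725 = 0.88991; risk in unexposed = 320/786 = 0.40712; RR = 2.18584
OR/RR = 11.77135 / 2.18584 = 5.38528
The outcome is not rare, so the OR lies further from 1 than the RR.

5.39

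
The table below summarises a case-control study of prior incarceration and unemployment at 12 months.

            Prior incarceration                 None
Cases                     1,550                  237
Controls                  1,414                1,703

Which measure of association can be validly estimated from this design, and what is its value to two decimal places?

Reading the table with exposure as columns: a = 1550 (Prior incarceration, case), b = 1414 (Prior incarceration, non-case), c = 237 (None, case), d = 1703.
This is a case-control study: participants were sampled on outcome status, so risks in the source population cannot be estimated directly — relative risk is not valid here. The odds ratio is the appropriate measure.
OR = (a·d)/(b·c) = (1550 × 1703) / (1414 × 237) = 2639650 / 335118 = 7.87678

7.88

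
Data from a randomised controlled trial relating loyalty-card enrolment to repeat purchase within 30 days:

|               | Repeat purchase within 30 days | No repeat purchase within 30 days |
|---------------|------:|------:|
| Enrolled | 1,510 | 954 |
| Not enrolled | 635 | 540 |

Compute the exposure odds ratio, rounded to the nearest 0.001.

1.346

Cells: a = 1510, b = 954, c = 635, d = 540.
OR = (a·d)/(b·c) = (1510 × 540) / (954 × 635) = 815400 / 605790 = 1.34601
The odds of repeat purchase within 30 days are about 1.35 times as high in the enrolled group.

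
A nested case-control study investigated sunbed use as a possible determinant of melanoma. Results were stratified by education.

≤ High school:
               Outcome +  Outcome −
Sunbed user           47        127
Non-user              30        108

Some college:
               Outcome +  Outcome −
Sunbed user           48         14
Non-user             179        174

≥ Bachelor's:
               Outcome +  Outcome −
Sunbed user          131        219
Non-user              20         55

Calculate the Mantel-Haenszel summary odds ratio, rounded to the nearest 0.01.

1.87

OR_MH = Σ(aᵢdᵢ/nᵢ) / Σ(bᵢcᵢ/nᵢ), where nᵢ is the stratum total.
Stratum 1 (≤ High school): n = 312; a·d/n = 47·108/312 = 16.2692; b·c/n = 127·30/312 = 12.2115
Stratum 2 (Some college): n = 415; a·d/n = 48·174/415 = 20.1253; b·c/n = 14·179/415 = 6.0386
Stratum 3 (≥ Bachelor's): n = 425; a·d/n = 131·55/425 = 16.9529; b·c/n = 219·20/425 = 10.3059
OR_MH = (16.2692 + 20.1253 + 16.9529) / (12.2115 + 6.0386 + 10.3059) = 53.3475 / 28.5560 = 1.86817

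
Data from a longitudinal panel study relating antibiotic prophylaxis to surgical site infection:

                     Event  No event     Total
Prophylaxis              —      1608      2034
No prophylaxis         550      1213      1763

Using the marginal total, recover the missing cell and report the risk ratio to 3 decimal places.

The missing cell is in the exposed row: 2034 − 1608 = 426.
So a = 426, b = 1608, c = 550, d = 1213.
RR = [a/(a+b)] / [c/(c+d)] = (426/2034) / (550/1763) = 0.20944/0.31197 = 0.67135

0.671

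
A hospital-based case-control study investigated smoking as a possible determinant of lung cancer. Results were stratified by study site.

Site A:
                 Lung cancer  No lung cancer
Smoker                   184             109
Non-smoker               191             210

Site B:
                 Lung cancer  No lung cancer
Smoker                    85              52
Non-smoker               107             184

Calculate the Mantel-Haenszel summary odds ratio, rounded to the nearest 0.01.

2.14

OR_MH = Σ(aᵢdᵢ/nᵢ) / Σ(bᵢcᵢ/nᵢ), where nᵢ is the stratum total.
Stratum 1 (Site A): n = 694; a·d/n = 184·210/694 = 55.6772; b·c/n = 109·191/694 = 29.9986
Stratum 2 (Site B): n = 428; a·d/n = 85·184/428 = 36.5421; b·c/n = 52·107/428 = 13.0000
OR_MH = (55.6772 + 36.5421) / (29.9986 + 13.0000) = 92.2193 / 42.9986 = 2.14471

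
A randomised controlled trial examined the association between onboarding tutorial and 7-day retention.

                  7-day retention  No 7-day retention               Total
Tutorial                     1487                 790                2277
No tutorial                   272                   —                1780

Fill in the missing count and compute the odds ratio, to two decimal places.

10.44

The missing cell is in the unexposed row: 1780 − 272 = 1508.
So a = 1487, b = 790, c = 272, d = 1508.
OR = (a·d)/(b·c) = (1487 × 1508) / (790 × 272) = 2242396 / 214880 = 10.43557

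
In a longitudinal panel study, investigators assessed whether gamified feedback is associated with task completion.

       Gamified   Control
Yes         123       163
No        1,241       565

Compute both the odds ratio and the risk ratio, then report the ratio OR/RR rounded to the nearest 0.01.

0.85

Reading the table with exposure as columns: a = 123 (Gamified, case), b = 1241 (Gamified, non-case), c = 163 (Control, case), d = 565.
OR = (123·565)/(1241·163) = 69495/202283 = 0.34355
Risk in exposed = 123/1364 = 0.09018; risk in unexposed = 163/728 = 0.22390; RR = 0.40275
OR/RR = 0.34355 / 0.40275 = 0.85302
The outcome is not rare, so the OR lies further from 1 than the RR.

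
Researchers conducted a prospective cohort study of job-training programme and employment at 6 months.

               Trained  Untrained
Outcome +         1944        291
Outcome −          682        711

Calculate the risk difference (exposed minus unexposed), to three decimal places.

Reading the table with exposure as columns: a = 1944 (Trained, case), b = 682 (Trained, non-case), c = 291 (Untrained, case), d = 711.
Risk in exposed = 1944/2626 = 0.740289; risk in unexposed = 291/1002 = 0.290419.
Risk difference = 0.740289 − 0.290419 = 0.449870

0.450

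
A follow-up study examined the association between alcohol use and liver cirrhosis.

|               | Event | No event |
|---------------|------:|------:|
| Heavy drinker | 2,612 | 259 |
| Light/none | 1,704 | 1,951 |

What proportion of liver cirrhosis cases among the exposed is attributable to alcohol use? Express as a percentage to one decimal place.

48.8

Cells: a = 2612, b = 259, c = 1704, d = 1951.
Risk in exposed = 2612/2871 = 0.90979; risk in unexposed = 1704/3655 = 0.46621.
RR = 0.90979/0.46621 = 1.95145
AR% = (RR − 1)/RR × 100 = (1.95145 − 1)/1.95145 × 100 = 48.7561%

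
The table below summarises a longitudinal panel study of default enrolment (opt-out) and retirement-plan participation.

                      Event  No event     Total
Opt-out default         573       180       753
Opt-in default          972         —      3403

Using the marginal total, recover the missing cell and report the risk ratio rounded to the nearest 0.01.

2.66

The missing cell is in the unexposed row: 3403 − 972 = 2431.
So a = 573, b = 180, c = 972, d = 2431.
RR = [a/(a+b)] / [c/(c+d)] = (573/753) / (972/3403) = 0.76096/0.28563 = 2.66413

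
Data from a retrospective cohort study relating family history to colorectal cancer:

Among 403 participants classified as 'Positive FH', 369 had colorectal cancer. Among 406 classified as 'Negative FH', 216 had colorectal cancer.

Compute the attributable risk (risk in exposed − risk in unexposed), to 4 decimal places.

From the description: a = 369, b = 34, c = 216, d = 190.
Risk in exposed = 369/403 = 0.915633; risk in unexposed = 216/406 = 0.532020.
Risk difference = 0.915633 − 0.532020 = 0.383613

0.3836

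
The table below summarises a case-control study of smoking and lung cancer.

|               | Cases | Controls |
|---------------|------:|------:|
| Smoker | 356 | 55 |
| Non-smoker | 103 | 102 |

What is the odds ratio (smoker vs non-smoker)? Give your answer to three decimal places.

6.410

Cells: a = 356, b = 55, c = 103, d = 102.
OR = (a·d)/(b·c) = (356 × 102) / (55 × 103) = 36312 / 5665 = 6.40989
The odds of lung cancer are about 6.41 times as high in the smoker group.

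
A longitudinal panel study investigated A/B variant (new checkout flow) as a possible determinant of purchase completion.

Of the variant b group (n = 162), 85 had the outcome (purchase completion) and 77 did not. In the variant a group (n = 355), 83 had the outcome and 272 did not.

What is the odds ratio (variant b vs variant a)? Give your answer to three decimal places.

3.618

From the description: a = 85, b = 77, c = 83, d = 272.
OR = (a·d)/(b·c) = (85 × 272) / (77 × 83) = 23120 / 6391 = 3.61759
The odds of purchase completion are about 3.62 times as high in the variant b group.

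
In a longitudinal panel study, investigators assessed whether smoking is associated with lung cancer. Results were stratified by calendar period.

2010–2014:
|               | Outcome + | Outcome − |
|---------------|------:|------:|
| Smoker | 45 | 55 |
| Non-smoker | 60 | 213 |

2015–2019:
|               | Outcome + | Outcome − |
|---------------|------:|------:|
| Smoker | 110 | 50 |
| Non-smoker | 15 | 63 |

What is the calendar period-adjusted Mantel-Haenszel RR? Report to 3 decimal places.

2.636

RR_MH = Σ(aᵢ·n₀ᵢ/nᵢ) / Σ(cᵢ·n₁ᵢ/nᵢ), with n₁ᵢ = aᵢ+bᵢ (exposed), n₀ᵢ = cᵢ+dᵢ (unexposed), nᵢ = n₁ᵢ+n₀ᵢ.
Stratum 1 (2010–2014): n₁ = 100, n₀ = 273, n = 373; a·n₀/n = 45·273/373 = 32.9357; c·n₁/n = 60·100/373 = 16.0858
Stratum 2 (2015–2019): n₁ = 160, n₀ = 78, n = 238; a·n₀/n = 110·78/238 = 36.0504; c·n₁/n = 15·160/238 = 10.0840
RR_MH = (32.9357 + 36.0504) / (16.0858 + 10.0840) = 68.9861 / 26.1698 = 2.63609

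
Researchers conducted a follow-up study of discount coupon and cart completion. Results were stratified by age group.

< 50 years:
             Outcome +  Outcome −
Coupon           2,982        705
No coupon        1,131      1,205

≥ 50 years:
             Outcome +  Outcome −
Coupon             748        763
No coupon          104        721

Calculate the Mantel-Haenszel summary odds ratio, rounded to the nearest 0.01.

OR_MH = Σ(aᵢdᵢ/nᵢ) / Σ(bᵢcᵢ/nᵢ), where nᵢ is the stratum total.
Stratum 1 (< 50 years): n = 6023; a·d/n = 2982·1205/6023 = 596.5980; b·c/n = 705·1131/6023 = 132.3850
Stratum 2 (≥ 50 years): n = 2336; a·d/n = 748·721/2336 = 230.8682; b·c/n = 763·104/2336 = 33.9692
OR_MH = (596.5980 + 230.8682) / (132.3850 + 33.9692) = 827.4662 / 166.3542 = 4.97412

4.97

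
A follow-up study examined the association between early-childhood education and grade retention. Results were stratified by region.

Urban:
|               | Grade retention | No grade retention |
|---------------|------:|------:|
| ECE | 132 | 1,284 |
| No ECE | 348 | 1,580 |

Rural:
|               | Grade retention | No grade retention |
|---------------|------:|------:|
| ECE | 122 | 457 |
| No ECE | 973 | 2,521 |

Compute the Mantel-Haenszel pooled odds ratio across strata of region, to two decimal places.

OR_MH = Σ(aᵢdᵢ/nᵢ) / Σ(bᵢcᵢ/nᵢ), where nᵢ is the stratum total.
Stratum 1 (Urban): n = 3344; a·d/n = 132·1580/3344 = 62.3684; b·c/n = 1284·348/3344 = 133.6220
Stratum 2 (Rural): n = 4073; a·d/n = 122·2521/4073 = 75.5124; b·c/n = 457·973/4073 = 109.1728
OR_MH = (62.3684 + 75.5124) / (133.6220 + 109.1728) = 137.8808 / 242.7949 = 0.56789

0.57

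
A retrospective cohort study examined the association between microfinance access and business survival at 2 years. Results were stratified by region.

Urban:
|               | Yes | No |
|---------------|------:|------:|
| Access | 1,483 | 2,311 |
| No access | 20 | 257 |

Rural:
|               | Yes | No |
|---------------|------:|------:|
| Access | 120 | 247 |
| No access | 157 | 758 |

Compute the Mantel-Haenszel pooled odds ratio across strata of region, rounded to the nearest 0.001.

OR_MH = Σ(aᵢdᵢ/nᵢ) / Σ(bᵢcᵢ/nᵢ), where nᵢ is the stratum total.
Stratum 1 (Urban): n = 4071; a·d/n = 1483·257/4071 = 93.6210; b·c/n = 2311·20/4071 = 11.3535
Stratum 2 (Rural): n = 1282; a·d/n = 120·758/1282 = 70.9516; b·c/n = 247·157/1282 = 30.2488
OR_MH = (93.6210 + 70.9516) / (11.3535 + 30.2488) = 164.5726 / 41.6023 = 3.95585

3.956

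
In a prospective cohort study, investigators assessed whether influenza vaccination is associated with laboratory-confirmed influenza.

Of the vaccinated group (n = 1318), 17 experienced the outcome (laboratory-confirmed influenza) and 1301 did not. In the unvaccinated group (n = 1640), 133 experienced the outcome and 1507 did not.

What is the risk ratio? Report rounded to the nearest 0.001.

From the description: a = 17, b = 1301, c = 133, d = 1507.
Risk in exposed = 17/1318 = 0.01290; risk in unexposed = 133/1640 = 0.08110.
RR = 0.01290 / 0.08110 = 0.15905
The risk is 84% lower among the exposed than among the unexposed.

0.159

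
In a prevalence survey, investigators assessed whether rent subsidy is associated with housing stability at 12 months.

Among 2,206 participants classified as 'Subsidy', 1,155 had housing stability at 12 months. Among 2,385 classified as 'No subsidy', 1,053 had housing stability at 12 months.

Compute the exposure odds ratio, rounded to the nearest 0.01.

1.39

From the description: a = 1155, b = 1051, c = 1053, d = 1332.
OR = (a·d)/(b·c) = (1155 × 1332) / (1051 × 1053) = 1538460 / 1106703 = 1.39013
The odds of housing stability at 12 months are about 1.39 times as high in the subsidy group.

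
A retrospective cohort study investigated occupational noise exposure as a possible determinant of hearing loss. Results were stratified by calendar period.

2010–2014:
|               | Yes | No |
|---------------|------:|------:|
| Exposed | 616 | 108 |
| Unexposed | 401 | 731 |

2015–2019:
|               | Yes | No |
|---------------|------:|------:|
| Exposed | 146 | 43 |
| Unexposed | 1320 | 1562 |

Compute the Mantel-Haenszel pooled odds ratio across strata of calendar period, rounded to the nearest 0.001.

7.578

OR_MH = Σ(aᵢdᵢ/nᵢ) / Σ(bᵢcᵢ/nᵢ), where nᵢ is the stratum total.
Stratum 1 (2010–2014): n = 1856; a·d/n = 616·731/1856 = 242.6164; b·c/n = 108·401/1856 = 23.3341
Stratum 2 (2015–2019): n = 3071; a·d/n = 146·1562/3071 = 74.2599; b·c/n = 43·1320/3071 = 18.4826
OR_MH = (242.6164 + 74.2599) / (23.3341 + 18.4826) = 316.8762 / 41.8166 = 7.57776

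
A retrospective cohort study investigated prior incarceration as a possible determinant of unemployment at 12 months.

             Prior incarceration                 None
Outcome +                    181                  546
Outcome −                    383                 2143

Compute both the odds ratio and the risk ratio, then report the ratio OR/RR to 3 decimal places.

1.174

Reading the table with exposure as columns: a = 181 (Prior incarceration, case), b = 383 (Prior incarceration, non-case), c = 546 (None, case), d = 2143.
OR = (181·2143)/(383·546) = 387883/209118 = 1.85485
Risk in exposed = 181/564 = 0.32092; risk in unexposed = 546/2689 = 0.20305; RR = 1.58051
OR/RR = 1.85485 / 1.58051 = 1.17358
The outcome is not rare, so the OR lies further from 1 than the RR.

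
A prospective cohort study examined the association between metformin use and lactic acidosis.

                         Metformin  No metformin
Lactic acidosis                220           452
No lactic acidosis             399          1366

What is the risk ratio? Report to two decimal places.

1.43

Reading the table with exposure as columns: a = 220 (Metformin, case), b = 399 (Metformin, non-case), c = 452 (No metformin, case), d = 1366.
Risk in exposed = 220/619 = 0.35541; risk in unexposed = 452/1818 = 0.24862.
RR = 0.35541 / 0.24862 = 1.42951
The risk among the exposed is 1.43 times that among the unexposed.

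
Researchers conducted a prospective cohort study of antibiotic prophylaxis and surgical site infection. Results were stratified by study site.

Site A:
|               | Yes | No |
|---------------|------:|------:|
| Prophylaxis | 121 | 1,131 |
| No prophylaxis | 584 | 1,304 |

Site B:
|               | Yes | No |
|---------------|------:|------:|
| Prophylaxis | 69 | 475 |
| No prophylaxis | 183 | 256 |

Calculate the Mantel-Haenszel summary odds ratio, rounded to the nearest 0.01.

0.23

OR_MH = Σ(aᵢdᵢ/nᵢ) / Σ(bᵢcᵢ/nᵢ), where nᵢ is the stratum total.
Stratum 1 (Site A): n = 3140; a·d/n = 121·1304/3140 = 50.2497; b·c/n = 1131·584/3140 = 210.3516
Stratum 2 (Site B): n = 983; a·d/n = 69·256/983 = 17.9695; b·c/n = 475·183/983 = 88.4283
OR_MH = (50.2497 + 17.9695) / (210.3516 + 88.4283) = 68.2192 / 298.7799 = 0.22833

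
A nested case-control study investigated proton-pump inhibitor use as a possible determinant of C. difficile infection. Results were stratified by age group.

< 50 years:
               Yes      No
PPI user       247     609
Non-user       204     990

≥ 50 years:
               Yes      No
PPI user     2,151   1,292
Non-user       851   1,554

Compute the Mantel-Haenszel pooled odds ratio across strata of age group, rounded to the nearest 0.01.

OR_MH = Σ(aᵢdᵢ/nᵢ) / Σ(bᵢcᵢ/nᵢ), where nᵢ is the stratum total.
Stratum 1 (< 50 years): n = 2050; a·d/n = 247·990/2050 = 119.2829; b·c/n = 609·204/2050 = 60.6029
Stratum 2 (≥ 50 years): n = 5848; a·d/n = 2151·1554/5848 = 571.5893; b·c/n = 1292·851/5848 = 188.0116
OR_MH = (119.2829 + 571.5893) / (60.6029 + 188.0116) = 690.8722 / 248.6146 = 2.77889

2.78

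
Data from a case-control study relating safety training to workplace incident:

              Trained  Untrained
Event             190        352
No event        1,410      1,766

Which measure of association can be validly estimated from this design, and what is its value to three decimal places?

0.676

Reading the table with exposure as columns: a = 190 (Trained, case), b = 1410 (Trained, non-case), c = 352 (Untrained, case), d = 1766.
This is a case-control study: participants were sampled on outcome status, so risks in the source population cannot be estimated directly — relative risk is not valid here. The odds ratio is the appropriate measure.
OR = (a·d)/(b·c) = (190 × 1766) / (1410 × 352) = 335540 / 496320 = 0.67606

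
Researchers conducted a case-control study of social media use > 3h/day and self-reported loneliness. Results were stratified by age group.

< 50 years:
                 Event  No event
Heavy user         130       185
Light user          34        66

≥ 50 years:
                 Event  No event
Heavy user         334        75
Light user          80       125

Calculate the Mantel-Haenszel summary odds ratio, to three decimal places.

OR_MH = Σ(aᵢdᵢ/nᵢ) / Σ(bᵢcᵢ/nᵢ), where nᵢ is the stratum total.
Stratum 1 (< 50 years): n = 415; a·d/n = 130·66/415 = 20.6747; b·c/n = 185·34/415 = 15.1566
Stratum 2 (≥ 50 years): n = 614; a·d/n = 334·125/614 = 67.9967; b·c/n = 75·80/614 = 9.7720
OR_MH = (20.6747 + 67.9967) / (15.1566 + 9.7720) = 88.6714 / 24.9286 = 3.55701

3.557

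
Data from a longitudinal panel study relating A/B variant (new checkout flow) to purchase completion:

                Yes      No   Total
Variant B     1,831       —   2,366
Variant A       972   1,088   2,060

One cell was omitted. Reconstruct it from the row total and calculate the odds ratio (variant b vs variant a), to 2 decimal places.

The missing cell is in the exposed row: 2366 − 1831 = 535.
So a = 1831, b = 535, c = 972, d = 1088.
OR = (a·d)/(b·c) = (1831 × 1088) / (535 × 972) = 1992128 / 520020 = 3.83087

3.83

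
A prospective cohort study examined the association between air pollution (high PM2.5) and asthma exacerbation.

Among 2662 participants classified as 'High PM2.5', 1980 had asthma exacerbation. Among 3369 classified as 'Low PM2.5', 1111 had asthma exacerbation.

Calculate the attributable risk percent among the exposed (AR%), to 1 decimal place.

From the description: a = 1980, b = 682, c = 1111, d = 2258.
Risk in exposed = 1980/2662 = 0.74380; risk in unexposed = 1111/3369 = 0.32977.
RR = 0.74380/0.32977 = 2.25551
AR% = (RR − 1)/RR × 100 = (2.25551 − 1)/2.25551 × 100 = 55.6641%

55.7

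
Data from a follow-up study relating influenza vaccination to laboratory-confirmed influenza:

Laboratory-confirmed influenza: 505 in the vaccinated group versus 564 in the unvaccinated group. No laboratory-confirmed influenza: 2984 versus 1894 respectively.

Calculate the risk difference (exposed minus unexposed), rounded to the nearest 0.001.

From the description: a = 505, b = 2984, c = 564, d = 1894.
Risk in exposed = 505/3489 = 0.144741; risk in unexposed = 564/2458 = 0.229455.
Risk difference = 0.144741 − 0.229455 = -0.084714

-0.085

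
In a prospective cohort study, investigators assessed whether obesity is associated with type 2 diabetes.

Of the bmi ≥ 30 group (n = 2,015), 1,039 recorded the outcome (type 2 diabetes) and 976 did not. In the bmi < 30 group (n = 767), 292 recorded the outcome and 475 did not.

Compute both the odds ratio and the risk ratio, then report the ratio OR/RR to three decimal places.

1.279

From the description: a = 1039, b = 976, c = 292, d = 475.
OR = (1039·475)/(976·292) = 493525/284992 = 1.73172
Risk in exposed = 1039/2015 = 0.51563; risk in unexposed = 292/767 = 0.38070; RR = 1.35442
OR/RR = 1.73172 / 1.35442 = 1.27857
The outcome is not rare, so the OR lies further from 1 than the RR.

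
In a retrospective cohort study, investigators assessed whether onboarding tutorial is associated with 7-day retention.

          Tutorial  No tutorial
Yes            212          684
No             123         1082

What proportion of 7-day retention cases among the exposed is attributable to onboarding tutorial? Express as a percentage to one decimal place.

38.8

Reading the table with exposure as columns: a = 212 (Tutorial, case), b = 123 (Tutorial, non-case), c = 684 (No tutorial, case), d = 1082.
Risk in exposed = 212/335 = 0.63284; risk in unexposed = 684/1766 = 0.38732.
RR = 0.63284/0.38732 = 1.63390
AR% = (RR − 1)/RR × 100 = (1.63390 − 1)/1.63390 × 100 = 38.7968%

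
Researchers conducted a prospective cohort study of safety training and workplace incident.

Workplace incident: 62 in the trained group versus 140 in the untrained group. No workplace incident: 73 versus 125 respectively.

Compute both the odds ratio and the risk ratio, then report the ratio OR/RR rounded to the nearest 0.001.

0.872

From the description: a = 62, b = 73, c = 140, d = 125.
OR = (62·125)/(73·140) = 7750/10220 = 0.75832
Risk in exposed = 62/135 = 0.45926; risk in unexposed = 140/265 = 0.52830; RR = 0.86931
OR/RR = 0.75832 / 0.86931 = 0.87232
The outcome is not rare, so the OR lies further from 1 than the RR.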